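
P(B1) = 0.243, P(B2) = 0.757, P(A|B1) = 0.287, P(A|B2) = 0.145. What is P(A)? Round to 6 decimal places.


P(A) = P(A|B1)*P(B1) + P(A|B2)*P(B2)
P(A|B1)*P(B1) = 0.287 * 0.243 = 0.069741
P(A|B2)*P(B2) = 0.145 * 0.757 = 0.109765
P(A) = 0.069741 + 0.109765 = 0.179506

0.179506


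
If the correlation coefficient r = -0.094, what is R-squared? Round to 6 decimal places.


R^2 = r^2 = (-0.094)^2 = 0.008836

0.008836


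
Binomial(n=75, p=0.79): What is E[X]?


E[X] = n*p = 75 * 0.79 = 59.25

59.25


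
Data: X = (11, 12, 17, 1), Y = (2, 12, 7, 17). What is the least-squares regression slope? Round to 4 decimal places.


b = sum((xi-xbar)(yi-ybar)) / sum((xi-xbar)^2)
n = 4, xbar = 41/4 = 10.25, ybar = 38/4 = 9.5
Sxy = sum((xi-xbar)(yi-ybar)) = -87.5
Sxx = sum((xi-xbar)^2) = 134.75
b = Sxy / Sxx = -50/77 ≈ -0.649351

-0.6494


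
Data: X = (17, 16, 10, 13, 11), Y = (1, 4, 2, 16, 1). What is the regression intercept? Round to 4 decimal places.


a = ybar - b*xbar, where b = sum((xi-xbar)(yi-ybar)) / sum((xi-xbar)^2)
n = 5, xbar = 67/5 = 13.4, ybar = 24/5 = 4.8
Sxy = sum((xi-xbar)(yi-ybar)) = -1.6
Sxx = sum((xi-xbar)^2) = 37.2
b = Sxy / Sxx = -4/93 ≈ -0.043011
a = 4.8 - (-0.043011) * 13.4 = 500/93 ≈ 5.376344

5.3763


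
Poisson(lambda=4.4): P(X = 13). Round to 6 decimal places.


P = e^(-lam) * lam^k / k!
e^(-4.4) ≈ 0.01227734
lam^k = 4.4^13 ≈ 231677999.417821
k! = 13! = 6227020800
P = 0.01227734 * 231677999.417821 / 6227020800 ≈ 0.000457

0.000457


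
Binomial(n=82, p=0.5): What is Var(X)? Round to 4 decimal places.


Var = n*p*(1-p) = 82 * 0.5 * 0.5 = 20.5

20.5000


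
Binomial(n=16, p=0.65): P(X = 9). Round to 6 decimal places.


P = C(n,k) * p^k * (1-p)^(n-k)
C(16,9) = 11440
p^k = 0.65^9 ≈ 0.02071191
(1-p)^(n-k) = 0.35^7 ≈ 0.0006433930
P = 11440 * 0.02071191 * 0.0006433930 ≈ 0.152448

0.152448


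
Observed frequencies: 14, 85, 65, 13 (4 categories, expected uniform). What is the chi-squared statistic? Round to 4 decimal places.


chi2 = sum((O-E)^2/E), E = total/4
total = 177, E = 177/4 = 44.25
(14 - 44.25)^2 / 44.25 = 915.0625 / 44.25 = 14641/708 ≈ 20.679379
(85 - 44.25)^2 / 44.25 = 1660.5625 / 44.25 = 26569/708 ≈ 37.526836
(65 - 44.25)^2 / 44.25 = 430.5625 / 44.25 = 6889/708 ≈ 9.730226
(13 - 44.25)^2 / 44.25 = 976.5625 / 44.25 = 15625/708 ≈ 22.069209
chi2 = 15931/177 ≈ 90.005650

90.0056


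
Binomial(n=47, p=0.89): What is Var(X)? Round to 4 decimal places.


Var = n*p*(1-p) = 47 * 0.89 * 0.11 = 4.6013

4.6013


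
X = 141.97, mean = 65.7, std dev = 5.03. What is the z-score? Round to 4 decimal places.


z = (X - mu) / sigma
X - mu = 141.97 - 65.7 = 76.27
z = 76.27 / 5.03 = 7627/503 ≈ 15.163022

15.1630


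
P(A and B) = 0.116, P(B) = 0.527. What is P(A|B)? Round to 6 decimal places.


P(A|B) = P(A and B) / P(B) = 0.116 / 0.527 = 116/527 ≈ 0.22011385

0.220114


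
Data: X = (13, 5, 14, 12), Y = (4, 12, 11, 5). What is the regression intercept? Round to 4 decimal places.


a = ybar - b*xbar, where b = sum((xi-xbar)(yi-ybar)) / sum((xi-xbar)^2)
n = 4, xbar = 44/4 = 11, ybar = 32/4 = 8
Sxy = sum((xi-xbar)(yi-ybar)) = -26
Sxx = sum((xi-xbar)^2) = 50
b = Sxy / Sxx = -0.52
a = 8 - (-0.52) * 11 = 13.72

13.7200


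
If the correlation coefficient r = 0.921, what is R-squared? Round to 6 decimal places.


R^2 = r^2 = (0.921)^2 = 0.848241

0.848241


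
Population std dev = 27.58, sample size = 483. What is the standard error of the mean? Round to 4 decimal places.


SE = sigma / sqrt(n)
sqrt(483) ≈ 21.977261
SE = 27.58 / 21.977261 ≈ 1.254933

1.2549


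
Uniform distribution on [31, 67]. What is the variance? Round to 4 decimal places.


Var = (b-a)^2 / 12
(b-a)^2 = (67 - 31)^2 = 1296
Var = 1296/12 = 108

108.0000


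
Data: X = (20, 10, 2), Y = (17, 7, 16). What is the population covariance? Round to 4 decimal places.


Cov = (1/n)*sum((xi-xbar)(yi-ybar))
n = 3, xbar = 32/3 ≈ 10.666667, ybar = 40/3 ≈ 13.333333
sum((xi-xbar)(yi-ybar)) = 46/3 ≈ 15.333333
Cov = 15.333333 / 3 = 46/9 ≈ 5.111111

5.1111


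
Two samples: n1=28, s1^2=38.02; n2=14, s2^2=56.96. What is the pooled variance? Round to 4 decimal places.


sp^2 = ((n1-1)*s1^2 + (n2-1)*s2^2)/(n1+n2-2)
(n1-1)*s1^2 = 27 * 38.02 = 1026.54
(n2-1)*s2^2 = 13 * 56.96 = 740.48
numerator = 1026.54 + 740.48 = 1767.02
n1+n2-2 = 40
sp^2 = 1767.02 / 40 = 44.1755

44.1755


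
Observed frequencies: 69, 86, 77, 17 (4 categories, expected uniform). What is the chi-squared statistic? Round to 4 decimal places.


chi2 = sum((O-E)^2/E), E = total/4
total = 249, E = 249/4 = 62.25
(69 - 62.25)^2 / 62.25 = 45.5625 / 62.25 = 243/332 ≈ 0.731928
(86 - 62.25)^2 / 62.25 = 564.0625 / 62.25 = 9025/996 ≈ 9.061245
(77 - 62.25)^2 / 62.25 = 217.5625 / 62.25 = 3481/996 ≈ 3.494980
(17 - 62.25)^2 / 62.25 = 2047.5625 / 62.25 = 32761/996 ≈ 32.892570
chi2 = 3833/83 ≈ 46.180723

46.1807


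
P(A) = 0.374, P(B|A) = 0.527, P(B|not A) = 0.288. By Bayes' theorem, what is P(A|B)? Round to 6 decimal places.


P(A|B) = P(B|A)*P(A) / P(B), P(B) = P(B|A)*P(A) + P(B|not A)*P(not A)
P(B|A)*P(A) = 0.527 * 0.374 = 0.197098
P(B|not A)*P(not A) = 0.288 * 0.626 = 0.180288
P(B) = 0.197098 + 0.180288 = 0.377386
P(A|B) = 0.197098 / 0.377386 ≈ 0.52227163

0.522272


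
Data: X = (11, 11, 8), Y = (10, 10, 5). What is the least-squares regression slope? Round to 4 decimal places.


b = sum((xi-xbar)(yi-ybar)) / sum((xi-xbar)^2)
n = 3, xbar = 30/3 = 10, ybar = 25/3 ≈ 8.333333
Sxy = sum((xi-xbar)(yi-ybar)) = 10
Sxx = sum((xi-xbar)^2) = 6
b = Sxy / Sxx = 5/3 ≈ 1.666667

1.6667


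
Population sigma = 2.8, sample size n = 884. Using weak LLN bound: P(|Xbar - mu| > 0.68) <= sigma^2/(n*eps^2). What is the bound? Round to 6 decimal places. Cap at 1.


bound = min(1, sigma^2/(n*eps^2))
sigma^2 = 2.8^2 = 7.84
n*eps^2 = 884 * 0.68^2 = 884 * 0.4624 = 408.7616
sigma^2/(n*eps^2) = 7.84 / 408.7616 ≈ 0.01917988

0.019180


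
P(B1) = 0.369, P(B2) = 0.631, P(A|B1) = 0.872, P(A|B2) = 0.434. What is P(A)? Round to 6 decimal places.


P(A) = P(A|B1)*P(B1) + P(A|B2)*P(B2)
P(A|B1)*P(B1) = 0.872 * 0.369 = 0.321768
P(A|B2)*P(B2) = 0.434 * 0.631 = 0.273854
P(A) = 0.321768 + 0.273854 = 0.595622

0.595622


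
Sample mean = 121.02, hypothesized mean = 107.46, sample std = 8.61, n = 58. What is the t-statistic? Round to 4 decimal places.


t = (xbar - mu0) / (s/sqrt(n))
xbar - mu0 = 121.02 - 107.46 = 13.56
sqrt(58) ≈ 7.61577311
s/sqrt(n) = 8.61 / 7.61577311 ≈ 1.13054839
t = 13.56 / 1.13054839 ≈ 11.994179

11.9942


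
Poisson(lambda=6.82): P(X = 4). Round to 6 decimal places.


P = e^(-lam) * lam^k / k!
e^(-6.82) ≈ 0.001091721
lam^k = 6.82^4 ≈ 2163.403354
k! = 4! = 24
P = 0.001091721 * 2163.403354 / 24 ≈ 0.098410

0.098410


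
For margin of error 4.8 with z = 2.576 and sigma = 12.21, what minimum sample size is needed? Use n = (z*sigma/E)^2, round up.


z*sigma/E = 2.576 * 12.21 / 4.8 = 6.5527
(z*sigma/E)^2 ≈ 42.937877
round up: n = 43

43


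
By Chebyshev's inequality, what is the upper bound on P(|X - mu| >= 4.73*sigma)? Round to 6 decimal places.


P <= 1/k^2
k^2 = 4.73^2 = 22.3729
1/k^2 = 1 / 22.3729 ≈ 0.04469693

0.044697


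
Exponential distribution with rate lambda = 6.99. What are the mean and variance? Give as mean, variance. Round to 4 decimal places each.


mean = 1/lam, var = 1/lam^2
mean = 1 / 6.99 = 100/699 ≈ 0.143062
lam^2 = 6.99^2 = 48.8601
var = 1 / 48.8601 ≈ 0.020467

0.1431, 0.0205


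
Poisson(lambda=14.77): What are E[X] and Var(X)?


E[X] = Var(X) = lambda = 14.77

14.77, 14.77


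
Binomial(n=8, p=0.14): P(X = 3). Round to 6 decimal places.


P = C(n,k) * p^k * (1-p)^(n-k)
C(8,3) = 56
p^k = 0.14^3 = 0.002744
(1-p)^(n-k) = 0.86^5 ≈ 0.4704270
P = 56 * 0.002744 * 0.4704270 ≈ 0.072288

0.072288


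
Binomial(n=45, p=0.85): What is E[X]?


E[X] = n*p = 45 * 0.85 = 38.25

38.25


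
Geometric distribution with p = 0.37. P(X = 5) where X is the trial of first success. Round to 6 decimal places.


P = (1-p)^(k-1) * p
(1-p)^(k-1) = 0.63^4 ≈ 0.1575296
P = 0.1575296 * 0.37 ≈ 0.05828596

0.058286


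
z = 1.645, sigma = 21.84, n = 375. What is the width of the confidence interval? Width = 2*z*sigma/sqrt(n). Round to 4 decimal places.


width = 2*z*sigma/sqrt(n)
2*z*sigma = 2 * 1.645 * 21.84 = 71.8536
sqrt(375) ≈ 19.364917
width = 71.8536 / 19.364917 ≈ 3.710504

3.7105


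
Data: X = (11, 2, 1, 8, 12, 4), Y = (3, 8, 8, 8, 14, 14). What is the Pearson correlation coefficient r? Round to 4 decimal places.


r = sum((xi-xbar)(yi-ybar)) / sqrt(sum((xi-xbar)^2) * sum((yi-ybar)^2))
n = 6, xbar = 38/6 = 19/3 ≈ 6.333333, ybar = 55/6 ≈ 9.166667
Sxy = sum((xi-xbar)(yi-ybar)) = -10/3 ≈ -3.333333
Sxx = sum((xi-xbar)^2) = 328/3 ≈ 109.333333
Syy = sum((yi-ybar)^2) = 533/6 ≈ 88.833333
sqrt(Sxx*Syy) ≈ 98.551735
r = Sxy / sqrt(Sxx*Syy) = -3.333333 / 98.551735 ≈ -0.033823

-0.0338


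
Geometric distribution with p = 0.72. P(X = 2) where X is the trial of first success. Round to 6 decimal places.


P = (1-p)^(k-1) * p
(1-p)^(k-1) = 0.28^1 = 0.28
P = 0.28 * 0.72 = 0.2016

0.201600


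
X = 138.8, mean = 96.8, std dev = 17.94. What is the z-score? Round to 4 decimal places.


z = (X - mu) / sigma
X - mu = 138.8 - 96.8 = 42
z = 42 / 17.94 = 700/299 ≈ 2.341137

2.3411


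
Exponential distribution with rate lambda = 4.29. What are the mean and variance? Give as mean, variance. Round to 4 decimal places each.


mean = 1/lam, var = 1/lam^2
mean = 1 / 4.29 = 100/429 ≈ 0.233100
lam^2 = 4.29^2 = 18.4041
var = 1 / 18.4041 ≈ 0.054336

0.2331, 0.0543


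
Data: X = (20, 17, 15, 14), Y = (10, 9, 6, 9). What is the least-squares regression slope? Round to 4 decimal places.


b = sum((xi-xbar)(yi-ybar)) / sum((xi-xbar)^2)
n = 4, xbar = 66/4 = 16.5, ybar = 34/4 = 8.5
Sxy = sum((xi-xbar)(yi-ybar)) = 8
Sxx = sum((xi-xbar)^2) = 21
b = Sxy / Sxx = 8/21 ≈ 0.380952

0.3810


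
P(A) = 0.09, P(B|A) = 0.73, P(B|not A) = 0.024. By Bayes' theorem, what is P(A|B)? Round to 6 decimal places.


P(A|B) = P(B|A)*P(A) / P(B), P(B) = P(B|A)*P(A) + P(B|not A)*P(not A)
P(B|A)*P(A) = 0.73 * 0.09 = 0.0657
P(B|not A)*P(not A) = 0.024 * 0.91 = 0.02184
P(B) = 0.0657 + 0.02184 = 0.08754
P(A|B) = 0.0657 / 0.08754 = 1095/1459 ≈ 0.75051405

0.750514


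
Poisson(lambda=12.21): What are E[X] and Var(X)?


E[X] = Var(X) = lambda = 12.21

12.21, 12.21


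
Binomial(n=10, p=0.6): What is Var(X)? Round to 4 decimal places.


Var = n*p*(1-p) = 10 * 0.6 * 0.4 = 2.4

2.4000


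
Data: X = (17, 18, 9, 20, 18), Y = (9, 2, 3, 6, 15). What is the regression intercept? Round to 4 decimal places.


a = ybar - b*xbar, where b = sum((xi-xbar)(yi-ybar)) / sum((xi-xbar)^2)
n = 5, xbar = 82/5 = 16.4, ybar = 35/5 = 7
Sxy = sum((xi-xbar)(yi-ybar)) = 32
Sxx = sum((xi-xbar)^2) = 73.2
b = Sxy / Sxx = 80/183 ≈ 0.437158
a = 7 - 0.437158 * 16.4 = -31/183 ≈ -0.169399

-0.1694


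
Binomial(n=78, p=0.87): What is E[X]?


E[X] = n*p = 78 * 0.87 = 67.86

67.86


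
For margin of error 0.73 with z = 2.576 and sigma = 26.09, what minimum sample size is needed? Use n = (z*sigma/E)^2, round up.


z*sigma/E = 2.576 * 26.09 / 0.73 = 840098/9125 ≈ 92.065534
(z*sigma/E)^2 ≈ 8476.062596
round up: n = 8477

8477


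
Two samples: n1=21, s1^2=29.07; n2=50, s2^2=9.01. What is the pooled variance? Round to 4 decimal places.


sp^2 = ((n1-1)*s1^2 + (n2-1)*s2^2)/(n1+n2-2)
(n1-1)*s1^2 = 20 * 29.07 = 581.4
(n2-1)*s2^2 = 49 * 9.01 = 441.49
numerator = 581.4 + 441.49 = 1022.89
n1+n2-2 = 69
sp^2 = 1022.89 / 69 = 102289/6900 ≈ 14.824493

14.8245


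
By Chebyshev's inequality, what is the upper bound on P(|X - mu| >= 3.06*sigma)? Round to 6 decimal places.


P <= 1/k^2
k^2 = 3.06^2 = 9.3636
1/k^2 = 1 / 9.3636 ≈ 0.10679653

0.106797


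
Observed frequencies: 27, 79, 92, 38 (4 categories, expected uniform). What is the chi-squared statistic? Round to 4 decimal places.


chi2 = sum((O-E)^2/E), E = total/4
total = 236, E = 236/4 = 59
(27 - 59)^2 / 59 = 1024 / 59 = 1024/59 ≈ 17.355932
(79 - 59)^2 / 59 = 400 / 59 = 400/59 ≈ 6.779661
(92 - 59)^2 / 59 = 1089 / 59 = 1089/59 ≈ 18.457627
(38 - 59)^2 / 59 = 441 / 59 = 441/59 ≈ 7.474576
chi2 = 2954/59 ≈ 50.067797

50.0678


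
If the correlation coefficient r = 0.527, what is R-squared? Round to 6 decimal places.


R^2 = r^2 = (0.527)^2 = 0.277729

0.277729


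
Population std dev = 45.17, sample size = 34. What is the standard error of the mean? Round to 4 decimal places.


SE = sigma / sqrt(n)
sqrt(34) ≈ 5.830952
SE = 45.17 / 5.830952 ≈ 7.746591

7.7466


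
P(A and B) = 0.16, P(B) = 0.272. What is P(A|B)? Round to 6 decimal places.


P(A|B) = P(A and B) / P(B) = 0.16 / 0.272 = 10/17 ≈ 0.58823529

0.588235


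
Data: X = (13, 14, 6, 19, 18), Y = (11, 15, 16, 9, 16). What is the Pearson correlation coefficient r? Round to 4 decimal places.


r = sum((xi-xbar)(yi-ybar)) / sqrt(sum((xi-xbar)^2) * sum((yi-ybar)^2))
n = 5, xbar = 70/5 = 14, ybar = 67/5 = 13.4
Sxy = sum((xi-xbar)(yi-ybar)) = -30
Sxx = sum((xi-xbar)^2) = 106
Syy = sum((yi-ybar)^2) = 41.2
sqrt(Sxx*Syy) ≈ 66.084794
r = Sxy / sqrt(Sxx*Syy) = -30 / 66.084794 ≈ -0.453962

-0.4540


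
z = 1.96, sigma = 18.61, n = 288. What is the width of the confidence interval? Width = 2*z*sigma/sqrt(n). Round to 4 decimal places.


width = 2*z*sigma/sqrt(n)
2*z*sigma = 2 * 1.96 * 18.61 = 72.9512
sqrt(288) ≈ 16.970563
width = 72.9512 / 16.970563 ≈ 4.298691

4.2987


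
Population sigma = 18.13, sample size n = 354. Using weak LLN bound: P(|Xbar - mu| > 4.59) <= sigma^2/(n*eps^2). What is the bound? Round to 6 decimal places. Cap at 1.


bound = min(1, sigma^2/(n*eps^2))
sigma^2 = 18.13^2 = 328.6969
n*eps^2 = 354 * 4.59^2 = 354 * 21.0681 = 7458.1074
sigma^2/(n*eps^2) = 328.6969 / 7458.1074 ≈ 0.04407243

0.044072


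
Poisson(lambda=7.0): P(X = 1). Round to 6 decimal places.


P = e^(-lam) * lam^k / k!
e^(-7.0) ≈ 0.0009118820
lam^k = 7.0^1 = 7
k! = 1! = 1
P = 0.0009118820 * 7 / 1 ≈ 0.006383

0.006383


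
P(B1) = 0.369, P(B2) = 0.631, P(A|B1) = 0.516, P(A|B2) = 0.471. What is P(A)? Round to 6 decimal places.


P(A) = P(A|B1)*P(B1) + P(A|B2)*P(B2)
P(A|B1)*P(B1) = 0.516 * 0.369 = 0.190404
P(A|B2)*P(B2) = 0.471 * 0.631 = 0.297201
P(A) = 0.190404 + 0.297201 = 0.487605

0.487605


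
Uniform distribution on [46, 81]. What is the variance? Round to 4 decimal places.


Var = (b-a)^2 / 12
(b-a)^2 = (81 - 46)^2 = 1225
Var = 1225/12 ≈ 102.083333

102.0833


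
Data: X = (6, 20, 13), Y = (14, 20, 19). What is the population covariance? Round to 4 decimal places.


Cov = (1/n)*sum((xi-xbar)(yi-ybar))
n = 3, xbar = 39/3 = 13, ybar = 53/3 ≈ 17.666667
sum((xi-xbar)(yi-ybar)) = 42
Cov = 42 / 3 = 14

14.0000


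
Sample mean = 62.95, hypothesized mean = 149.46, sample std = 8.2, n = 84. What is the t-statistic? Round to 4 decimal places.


t = (xbar - mu0) / (s/sqrt(n))
xbar - mu0 = 62.95 - 149.46 = -86.51
sqrt(84) ≈ 9.16515139
s/sqrt(n) = 8.2 / 9.16515139 ≈ 0.89469335
t = -86.51 / 0.89469335 ≈ -96.692347

-96.6923


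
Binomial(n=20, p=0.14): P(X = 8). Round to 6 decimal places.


P = C(n,k) * p^k * (1-p)^(n-k)
C(20,8) = 125970
p^k = 0.14^8 ≈ 0.0000001475789
(1-p)^(n-k) = 0.86^12 ≈ 0.1636746
P = 125970 * 0.0000001475789 * 0.1636746 ≈ 0.003043

0.003043


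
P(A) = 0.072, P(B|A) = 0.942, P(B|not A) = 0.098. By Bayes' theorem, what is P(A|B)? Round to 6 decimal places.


P(A|B) = P(B|A)*P(A) / P(B), P(B) = P(B|A)*P(A) + P(B|not A)*P(not A)
P(B|A)*P(A) = 0.942 * 0.072 = 0.067824
P(B|not A)*P(not A) = 0.098 * 0.928 = 0.090944
P(B) = 0.067824 + 0.090944 = 0.158768
P(A|B) = 0.067824 / 0.158768 = 4239/9923 ≈ 0.42718936

0.427189


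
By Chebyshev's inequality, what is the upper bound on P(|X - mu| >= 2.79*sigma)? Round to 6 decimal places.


P <= 1/k^2
k^2 = 2.79^2 = 7.7841
1/k^2 = 1 / 7.7841 ≈ 0.12846700

0.128467


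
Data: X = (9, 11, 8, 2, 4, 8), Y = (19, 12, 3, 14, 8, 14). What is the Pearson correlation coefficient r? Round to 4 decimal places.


r = sum((xi-xbar)(yi-ybar)) / sqrt(sum((xi-xbar)^2) * sum((yi-ybar)^2))
n = 6, xbar = 42/6 = 7, ybar = 70/6 = 35/3 ≈ 11.666667
Sxy = sum((xi-xbar)(yi-ybar)) = 9
Sxx = sum((xi-xbar)^2) = 56
Syy = sum((yi-ybar)^2) = 460/3 ≈ 153.333333
sqrt(Sxx*Syy) ≈ 92.664269
r = Sxy / sqrt(Sxx*Syy) = 9 / 92.664269 ≈ 0.097125

0.0971


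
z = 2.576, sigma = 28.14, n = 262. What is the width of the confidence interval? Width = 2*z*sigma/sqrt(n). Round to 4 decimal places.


width = 2*z*sigma/sqrt(n)
2*z*sigma = 2 * 2.576 * 28.14 = 144.97728
sqrt(262) ≈ 16.186414
width = 144.97728 / 16.186414 ≈ 8.956726

8.9567


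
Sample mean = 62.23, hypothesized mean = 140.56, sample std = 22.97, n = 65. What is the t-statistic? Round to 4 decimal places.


t = (xbar - mu0) / (s/sqrt(n))
xbar - mu0 = 62.23 - 140.56 = -78.33
sqrt(65) ≈ 8.06225775
s/sqrt(n) = 22.97 / 8.06225775 ≈ 2.84907785
t = -78.33 / 2.84907785 ≈ -27.493106

-27.4931


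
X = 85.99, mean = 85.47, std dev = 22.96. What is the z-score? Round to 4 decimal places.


z = (X - mu) / sigma
X - mu = 85.99 - 85.47 = 0.52
z = 0.52 / 22.96 = 13/574 ≈ 0.022648

0.0226


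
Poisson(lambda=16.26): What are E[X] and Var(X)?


E[X] = Var(X) = lambda = 16.26

16.26, 16.26


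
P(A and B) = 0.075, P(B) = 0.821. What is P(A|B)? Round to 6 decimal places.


P(A|B) = P(A and B) / P(B) = 0.075 / 0.821 = 75/821 ≈ 0.09135201

0.091352


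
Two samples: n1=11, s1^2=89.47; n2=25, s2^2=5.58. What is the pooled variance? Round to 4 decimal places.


sp^2 = ((n1-1)*s1^2 + (n2-1)*s2^2)/(n1+n2-2)
(n1-1)*s1^2 = 10 * 89.47 = 894.7
(n2-1)*s2^2 = 24 * 5.58 = 133.92
numerator = 894.7 + 133.92 = 1028.62
n1+n2-2 = 34
sp^2 = 1028.62 / 34 = 51431/1700 ≈ 30.253529

30.2535


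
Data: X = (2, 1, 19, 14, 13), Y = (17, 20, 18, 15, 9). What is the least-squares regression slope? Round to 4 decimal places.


b = sum((xi-xbar)(yi-ybar)) / sum((xi-xbar)^2)
n = 5, xbar = 49/5 = 9.8, ybar = 79/5 = 15.8
Sxy = sum((xi-xbar)(yi-ybar)) = -51.2
Sxx = sum((xi-xbar)^2) = 250.8
b = Sxy / Sxx = -128/627 ≈ -0.204147

-0.2041


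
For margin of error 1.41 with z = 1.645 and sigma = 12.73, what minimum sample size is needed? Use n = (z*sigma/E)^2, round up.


z*sigma/E = 1.645 * 12.73 / 1.41 = 8911/600 ≈ 14.851667
(z*sigma/E)^2 ≈ 220.572003
round up: n = 221

221


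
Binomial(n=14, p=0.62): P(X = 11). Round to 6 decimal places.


P = C(n,k) * p^k * (1-p)^(n-k)
C(14,11) = 364
p^k = 0.62^11 ≈ 0.005203656
(1-p)^(n-k) = 0.38^3 = 0.054872
P = 364 * 0.005203656 * 0.054872 ≈ 0.103935

0.103935


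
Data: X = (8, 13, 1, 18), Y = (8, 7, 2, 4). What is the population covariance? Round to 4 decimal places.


Cov = (1/n)*sum((xi-xbar)(yi-ybar))
n = 4, xbar = 40/4 = 10, ybar = 21/4 = 5.25
sum((xi-xbar)(yi-ybar)) = 19
Cov = 19 / 4 = 4.75

4.7500


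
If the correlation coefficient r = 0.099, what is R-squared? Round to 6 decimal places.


R^2 = r^2 = (0.099)^2 = 0.009801

0.009801


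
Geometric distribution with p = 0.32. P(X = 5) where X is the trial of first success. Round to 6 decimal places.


P = (1-p)^(k-1) * p
(1-p)^(k-1) = 0.68^4 ≈ 0.2138138
P = 0.2138138 * 0.32 ≈ 0.06842040

0.068420


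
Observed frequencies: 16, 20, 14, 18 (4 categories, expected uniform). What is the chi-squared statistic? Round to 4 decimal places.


chi2 = sum((O-E)^2/E), E = total/4
total = 68, E = 68/4 = 17
(16 - 17)^2 / 17 = 1 / 17 = 1/17 ≈ 0.058824
(20 - 17)^2 / 17 = 9 / 17 = 9/17 ≈ 0.529412
(14 - 17)^2 / 17 = 9 / 17 = 9/17 ≈ 0.529412
(18 - 17)^2 / 17 = 1 / 17 = 1/17 ≈ 0.058824
chi2 = 20/17 ≈ 1.176471

1.1765


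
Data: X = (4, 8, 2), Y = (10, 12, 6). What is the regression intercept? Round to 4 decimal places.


a = ybar - b*xbar, where b = sum((xi-xbar)(yi-ybar)) / sum((xi-xbar)^2)
n = 3, xbar = 14/3 ≈ 4.666667, ybar = 28/3 ≈ 9.333333
Sxy = sum((xi-xbar)(yi-ybar)) = 52/3 ≈ 17.333333
Sxx = sum((xi-xbar)^2) = 56/3 ≈ 18.666667
b = Sxy / Sxx = 13/14 ≈ 0.928571
a = 9.333333 - 0.928571 * 4.666667 = 5

5.0000


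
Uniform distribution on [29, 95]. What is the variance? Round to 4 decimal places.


Var = (b-a)^2 / 12
(b-a)^2 = (95 - 29)^2 = 4356
Var = 4356/12 = 363

363.0000


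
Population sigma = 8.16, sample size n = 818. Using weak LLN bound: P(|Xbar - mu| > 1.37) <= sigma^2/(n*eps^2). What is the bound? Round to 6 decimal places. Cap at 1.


bound = min(1, sigma^2/(n*eps^2))
sigma^2 = 8.16^2 = 66.5856
n*eps^2 = 818 * 1.37^2 = 818 * 1.8769 = 1535.3042
sigma^2/(n*eps^2) = 66.5856 / 1535.3042 ≈ 0.04336965

0.043370


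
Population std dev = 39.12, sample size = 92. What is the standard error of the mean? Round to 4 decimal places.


SE = sigma / sqrt(n)
sqrt(92) ≈ 9.591663
SE = 39.12 / 9.591663 ≈ 4.078542

4.0785


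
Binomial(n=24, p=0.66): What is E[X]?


E[X] = n*p = 24 * 0.66 = 15.84

15.84


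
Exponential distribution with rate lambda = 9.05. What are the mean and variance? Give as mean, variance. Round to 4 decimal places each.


mean = 1/lam, var = 1/lam^2
mean = 1 / 9.05 = 20/181 ≈ 0.110497
lam^2 = 9.05^2 = 81.9025
var = 1 / 81.9025 ≈ 0.012210

0.1105, 0.0122


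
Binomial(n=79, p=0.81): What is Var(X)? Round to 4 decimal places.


Var = n*p*(1-p) = 79 * 0.81 * 0.19 = 12.1581

12.1581


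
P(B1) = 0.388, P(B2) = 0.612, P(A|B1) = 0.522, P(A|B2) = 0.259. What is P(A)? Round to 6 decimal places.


P(A) = P(A|B1)*P(B1) + P(A|B2)*P(B2)
P(A|B1)*P(B1) = 0.522 * 0.388 = 0.202536
P(A|B2)*P(B2) = 0.259 * 0.612 = 0.158508
P(A) = 0.202536 + 0.158508 = 0.361044

0.361044


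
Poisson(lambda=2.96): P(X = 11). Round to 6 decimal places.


P = e^(-lam) * lam^k / k!
e^(-2.96) ≈ 0.05181892
lam^k = 2.96^11 ≈ 152830.073385
k! = 11! = 39916800
P = 0.05181892 * 152830.073385 / 39916800 ≈ 0.000198

0.000198


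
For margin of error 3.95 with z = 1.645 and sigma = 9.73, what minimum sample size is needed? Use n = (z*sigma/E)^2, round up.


z*sigma/E = 1.645 * 9.73 / 3.95 ≈ 4.052114
(z*sigma/E)^2 ≈ 16.419627
round up: n = 17

17


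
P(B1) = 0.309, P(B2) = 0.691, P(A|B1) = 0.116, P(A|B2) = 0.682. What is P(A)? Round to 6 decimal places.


P(A) = P(A|B1)*P(B1) + P(A|B2)*P(B2)
P(A|B1)*P(B1) = 0.116 * 0.309 = 0.035844
P(A|B2)*P(B2) = 0.682 * 0.691 = 0.471262
P(A) = 0.035844 + 0.471262 = 0.507106

0.507106


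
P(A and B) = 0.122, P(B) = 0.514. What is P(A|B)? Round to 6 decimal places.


P(A|B) = P(A and B) / P(B) = 0.122 / 0.514 = 61/257 ≈ 0.23735409

0.237354


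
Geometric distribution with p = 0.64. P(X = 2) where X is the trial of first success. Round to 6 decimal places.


P = (1-p)^(k-1) * p
(1-p)^(k-1) = 0.36^1 = 0.36
P = 0.36 * 0.64 = 0.2304

0.230400


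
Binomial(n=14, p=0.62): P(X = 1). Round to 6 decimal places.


P = C(n,k) * p^k * (1-p)^(n-k)
C(14,1) = 14
p^k = 0.62^1 = 0.62
(1-p)^(n-k) = 0.38^13 ≈ 0.000003444980
P = 14 * 0.62 * 0.000003444980 ≈ 0.000030

0.000030


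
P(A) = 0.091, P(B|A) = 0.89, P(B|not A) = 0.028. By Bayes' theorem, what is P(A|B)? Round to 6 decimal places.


P(A|B) = P(B|A)*P(A) / P(B), P(B) = P(B|A)*P(A) + P(B|not A)*P(not A)
P(B|A)*P(A) = 0.89 * 0.091 = 0.08099
P(B|not A)*P(not A) = 0.028 * 0.909 = 0.025452
P(B) = 0.08099 + 0.025452 = 0.106442
P(A|B) = 0.08099 / 0.106442 = 5785/7603 ≈ 0.76088386

0.760884


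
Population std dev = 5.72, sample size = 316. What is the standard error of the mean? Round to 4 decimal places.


SE = sigma / sqrt(n)
sqrt(316) ≈ 17.776389
SE = 5.72 / 17.776389 ≈ 0.321775

0.3218


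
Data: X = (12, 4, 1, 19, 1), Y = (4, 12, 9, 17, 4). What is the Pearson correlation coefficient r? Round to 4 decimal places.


r = sum((xi-xbar)(yi-ybar)) / sqrt(sum((xi-xbar)^2) * sum((yi-ybar)^2))
n = 5, xbar = 37/5 = 7.4, ybar = 46/5 = 9.2
Sxy = sum((xi-xbar)(yi-ybar)) = 91.6
Sxx = sum((xi-xbar)^2) = 249.2
Syy = sum((yi-ybar)^2) = 122.8
sqrt(Sxx*Syy) ≈ 174.933587
r = Sxy / sqrt(Sxx*Syy) = 91.6 / 174.933587 ≈ 0.523627

0.5236


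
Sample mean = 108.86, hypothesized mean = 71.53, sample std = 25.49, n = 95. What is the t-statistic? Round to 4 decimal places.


t = (xbar - mu0) / (s/sqrt(n))
xbar - mu0 = 108.86 - 71.53 = 37.33
sqrt(95) ≈ 9.74679434
s/sqrt(n) = 25.49 / 9.74679434 ≈ 2.61521882
t = 37.33 / 2.61521882 ≈ 14.274140

14.2741


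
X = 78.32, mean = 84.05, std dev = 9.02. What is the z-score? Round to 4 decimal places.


z = (X - mu) / sigma
X - mu = 78.32 - 84.05 = -5.73
z = -5.73 / 9.02 = -573/902 ≈ -0.635255

-0.6353


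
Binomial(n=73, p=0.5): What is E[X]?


E[X] = n*p = 73 * 0.5 = 36.5

36.5


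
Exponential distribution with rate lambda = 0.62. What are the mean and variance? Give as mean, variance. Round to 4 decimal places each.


mean = 1/lam, var = 1/lam^2
mean = 1 / 0.62 = 50/31 ≈ 1.612903
lam^2 = 0.62^2 = 0.3844
var = 1 / 0.3844 = 2500/961 ≈ 2.601457

1.6129, 2.6015


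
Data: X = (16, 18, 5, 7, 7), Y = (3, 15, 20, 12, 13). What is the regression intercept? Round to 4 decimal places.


a = ybar - b*xbar, where b = sum((xi-xbar)(yi-ybar)) / sum((xi-xbar)^2)
n = 5, xbar = 53/5 = 10.6, ybar = 63/5 = 12.6
Sxy = sum((xi-xbar)(yi-ybar)) = -74.8
Sxx = sum((xi-xbar)^2) = 141.2
b = Sxy / Sxx = -187/353 ≈ -0.529745
a = 12.6 - (-0.529745) * 10.6 = 6430/353 ≈ 18.215297

18.2153


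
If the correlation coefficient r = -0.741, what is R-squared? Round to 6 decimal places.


R^2 = r^2 = (-0.741)^2 = 0.549081

0.549081


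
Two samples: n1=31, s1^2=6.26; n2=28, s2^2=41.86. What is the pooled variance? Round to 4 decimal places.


sp^2 = ((n1-1)*s1^2 + (n2-1)*s2^2)/(n1+n2-2)
(n1-1)*s1^2 = 30 * 6.26 = 187.8
(n2-1)*s2^2 = 27 * 41.86 = 1130.22
numerator = 187.8 + 1130.22 = 1318.02
n1+n2-2 = 57
sp^2 = 1318.02 / 57 = 21967/950 ≈ 23.123158

23.1232


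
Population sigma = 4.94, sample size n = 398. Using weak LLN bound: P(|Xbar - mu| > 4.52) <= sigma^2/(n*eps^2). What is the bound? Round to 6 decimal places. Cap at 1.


bound = min(1, sigma^2/(n*eps^2))
sigma^2 = 4.94^2 = 24.4036
n*eps^2 = 398 * 4.52^2 = 398 * 20.4304 = 8131.2992
sigma^2/(n*eps^2) = 24.4036 / 8131.2992 ≈ 0.00300119

0.003001


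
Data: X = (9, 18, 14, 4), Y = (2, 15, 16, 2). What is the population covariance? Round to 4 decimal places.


Cov = (1/n)*sum((xi-xbar)(yi-ybar))
n = 4, xbar = 45/4 = 11.25, ybar = 35/4 = 8.75
sum((xi-xbar)(yi-ybar)) = 126.25
Cov = 126.25 / 4 = 31.5625

31.5625


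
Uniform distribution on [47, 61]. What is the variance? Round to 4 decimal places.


Var = (b-a)^2 / 12
(b-a)^2 = (61 - 47)^2 = 196
Var = 196/12 ≈ 16.333333

16.3333


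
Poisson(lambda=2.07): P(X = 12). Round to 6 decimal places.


P = e^(-lam) * lam^k / k!
e^(-2.07) ≈ 0.1261858
lam^k = 2.07^12 ≈ 6189.337220
k! = 12! = 479001600
P = 0.1261858 * 6189.337220 / 479001600 ≈ 0.000002

0.000002


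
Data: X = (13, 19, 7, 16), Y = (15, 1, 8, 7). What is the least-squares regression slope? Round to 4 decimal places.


b = sum((xi-xbar)(yi-ybar)) / sum((xi-xbar)^2)
n = 4, xbar = 55/4 = 13.75, ybar = 31/4 = 7.75
Sxy = sum((xi-xbar)(yi-ybar)) = -44.25
Sxx = sum((xi-xbar)^2) = 78.75
b = Sxy / Sxx = -59/105 ≈ -0.561905

-0.5619


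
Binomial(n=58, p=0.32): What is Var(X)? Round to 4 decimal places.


Var = n*p*(1-p) = 58 * 0.32 * 0.68 = 12.6208

12.6208


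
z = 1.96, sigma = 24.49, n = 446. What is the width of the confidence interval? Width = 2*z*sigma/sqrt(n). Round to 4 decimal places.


width = 2*z*sigma/sqrt(n)
2*z*sigma = 2 * 1.96 * 24.49 = 96.0008
sqrt(446) ≈ 21.118712
width = 96.0008 / 21.118712 ≈ 4.545770

4.5458


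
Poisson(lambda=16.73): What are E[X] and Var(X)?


E[X] = Var(X) = lambda = 16.73

16.73, 16.73


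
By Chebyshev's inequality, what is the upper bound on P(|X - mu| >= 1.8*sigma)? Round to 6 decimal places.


P <= 1/k^2
k^2 = 1.8^2 = 3.24
1/k^2 = 1 / 3.24 = 25/81 ≈ 0.30864198

0.308642


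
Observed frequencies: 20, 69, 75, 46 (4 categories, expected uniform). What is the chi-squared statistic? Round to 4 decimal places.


chi2 = sum((O-E)^2/E), E = total/4
total = 210, E = 210/4 = 52.5
(20 - 52.5)^2 / 52.5 = 1056.25 / 52.5 = 845/42 ≈ 20.119048
(69 - 52.5)^2 / 52.5 = 272.25 / 52.5 = 363/70 ≈ 5.185714
(75 - 52.5)^2 / 52.5 = 506.25 / 52.5 = 135/14 ≈ 9.642857
(46 - 52.5)^2 / 52.5 = 42.25 / 52.5 = 169/210 ≈ 0.804762
chi2 = 3754/105 ≈ 35.752381

35.7524


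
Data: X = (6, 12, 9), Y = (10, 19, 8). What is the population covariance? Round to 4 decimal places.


Cov = (1/n)*sum((xi-xbar)(yi-ybar))
n = 3, xbar = 27/3 = 9, ybar = 37/3 ≈ 12.333333
sum((xi-xbar)(yi-ybar)) = 27
Cov = 27 / 3 = 9

9.0000


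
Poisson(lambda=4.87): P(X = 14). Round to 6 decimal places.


P = e^(-lam) * lam^k / k!
e^(-4.87) ≈ 0.007673365
lam^k = 4.87^14 ≈ 4220903828.042777
k! = 14! = 87178291200
P = 0.007673365 * 4220903828.042777 / 87178291200 ≈ 0.000372

0.000372


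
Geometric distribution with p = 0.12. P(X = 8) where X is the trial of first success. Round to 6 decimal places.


P = (1-p)^(k-1) * p
(1-p)^(k-1) = 0.88^7 ≈ 0.4086756
P = 0.4086756 * 0.12 ≈ 0.04904107

0.049041


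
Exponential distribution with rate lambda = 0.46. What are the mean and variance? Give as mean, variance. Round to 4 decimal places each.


mean = 1/lam, var = 1/lam^2
mean = 1 / 0.46 = 50/23 ≈ 2.173913
lam^2 = 0.46^2 = 0.2116
var = 1 / 0.2116 = 2500/529 ≈ 4.725898

2.1739, 4.7259


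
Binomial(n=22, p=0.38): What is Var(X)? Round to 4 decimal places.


Var = n*p*(1-p) = 22 * 0.38 * 0.62 = 5.1832

5.1832


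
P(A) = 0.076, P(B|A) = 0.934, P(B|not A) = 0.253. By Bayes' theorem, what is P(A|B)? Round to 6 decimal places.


P(A|B) = P(B|A)*P(A) / P(B), P(B) = P(B|A)*P(A) + P(B|not A)*P(not A)
P(B|A)*P(A) = 0.934 * 0.076 = 0.070984
P(B|not A)*P(not A) = 0.253 * 0.924 = 0.233772
P(B) = 0.070984 + 0.233772 = 0.304756
P(A|B) = 0.070984 / 0.304756 ≈ 0.23292076

0.232921


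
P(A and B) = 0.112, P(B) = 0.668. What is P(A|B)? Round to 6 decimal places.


P(A|B) = P(A and B) / P(B) = 0.112 / 0.668 = 28/167 ≈ 0.16766467

0.167665


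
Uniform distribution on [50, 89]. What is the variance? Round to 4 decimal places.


Var = (b-a)^2 / 12
(b-a)^2 = (89 - 50)^2 = 1521
Var = 1521/12 = 126.75

126.7500


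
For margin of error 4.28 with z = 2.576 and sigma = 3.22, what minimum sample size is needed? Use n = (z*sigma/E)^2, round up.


z*sigma/E = 2.576 * 3.22 / 4.28 ≈ 1.938019
(z*sigma/E)^2 ≈ 3.755916
round up: n = 4

4


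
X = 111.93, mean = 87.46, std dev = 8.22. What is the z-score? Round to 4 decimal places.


z = (X - mu) / sigma
X - mu = 111.93 - 87.46 = 24.47
z = 24.47 / 8.22 = 2447/822 ≈ 2.976886

2.9769


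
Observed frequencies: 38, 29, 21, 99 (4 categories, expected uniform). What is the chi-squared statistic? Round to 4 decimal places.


chi2 = sum((O-E)^2/E), E = total/4
total = 187, E = 187/4 = 46.75
(38 - 46.75)^2 / 46.75 = 76.5625 / 46.75 = 1225/748 ≈ 1.637701
(29 - 46.75)^2 / 46.75 = 315.0625 / 46.75 = 5041/748 ≈ 6.739305
(21 - 46.75)^2 / 46.75 = 663.0625 / 46.75 = 10609/748 ≈ 14.183155
(99 - 46.75)^2 / 46.75 = 2730.0625 / 46.75 = 3971/68 ≈ 58.397059
chi2 = 15139/187 ≈ 80.957219

80.9572


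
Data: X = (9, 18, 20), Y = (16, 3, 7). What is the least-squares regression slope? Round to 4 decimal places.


b = sum((xi-xbar)(yi-ybar)) / sum((xi-xbar)^2)
n = 3, xbar = 47/3 ≈ 15.666667, ybar = 26/3 ≈ 8.666667
Sxy = sum((xi-xbar)(yi-ybar)) = -208/3 ≈ -69.333333
Sxx = sum((xi-xbar)^2) = 206/3 ≈ 68.666667
b = Sxy / Sxx = -104/103 ≈ -1.009709

-1.0097


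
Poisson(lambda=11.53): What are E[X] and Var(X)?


E[X] = Var(X) = lambda = 11.53

11.53, 11.53


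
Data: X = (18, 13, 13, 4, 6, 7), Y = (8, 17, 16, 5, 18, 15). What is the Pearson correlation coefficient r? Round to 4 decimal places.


r = sum((xi-xbar)(yi-ybar)) / sqrt(sum((xi-xbar)^2) * sum((yi-ybar)^2))
n = 6, xbar = 61/6 ≈ 10.166667, ybar = 79/6 ≈ 13.166667
Sxy = sum((xi-xbar)(yi-ybar)) = 17/6 ≈ 2.833333
Sxx = sum((xi-xbar)^2) = 857/6 ≈ 142.833333
Syy = sum((yi-ybar)^2) = 857/6 ≈ 142.833333
sqrt(Sxx*Syy) = 857/6 ≈ 142.833333
r = Sxy / sqrt(Sxx*Syy) = 2.833333 / 142.833333 = 17/857 ≈ 0.019837

0.0198


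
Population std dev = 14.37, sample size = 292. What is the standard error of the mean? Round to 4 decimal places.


SE = sigma / sqrt(n)
sqrt(292) ≈ 17.088007
SE = 14.37 / 17.088007 ≈ 0.840941

0.8409


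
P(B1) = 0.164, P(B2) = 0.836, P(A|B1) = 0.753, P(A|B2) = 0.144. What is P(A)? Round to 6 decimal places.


P(A) = P(A|B1)*P(B1) + P(A|B2)*P(B2)
P(A|B1)*P(B1) = 0.753 * 0.164 = 0.123492
P(A|B2)*P(B2) = 0.144 * 0.836 = 0.120384
P(A) = 0.123492 + 0.120384 = 0.243876

0.243876


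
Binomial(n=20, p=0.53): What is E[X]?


E[X] = n*p = 20 * 0.53 = 10.6

10.6


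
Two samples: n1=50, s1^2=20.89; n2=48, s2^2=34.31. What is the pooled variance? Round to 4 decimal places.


sp^2 = ((n1-1)*s1^2 + (n2-1)*s2^2)/(n1+n2-2)
(n1-1)*s1^2 = 49 * 20.89 = 1023.61
(n2-1)*s2^2 = 47 * 34.31 = 1612.57
numerator = 1023.61 + 1612.57 = 2636.18
n1+n2-2 = 96
sp^2 = 2636.18 / 96 = 131809/4800 ≈ 27.460208

27.4602


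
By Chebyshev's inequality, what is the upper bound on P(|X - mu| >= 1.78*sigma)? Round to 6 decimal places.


P <= 1/k^2
k^2 = 1.78^2 = 3.1684
1/k^2 = 1 / 3.1684 = 2500/7921 ≈ 0.31561672

0.315617


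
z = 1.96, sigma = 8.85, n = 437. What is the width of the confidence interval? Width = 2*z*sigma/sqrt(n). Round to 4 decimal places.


width = 2*z*sigma/sqrt(n)
2*z*sigma = 2 * 1.96 * 8.85 = 34.692
sqrt(437) ≈ 20.904545
width = 34.692 / 20.904545 ≈ 1.659543

1.6595


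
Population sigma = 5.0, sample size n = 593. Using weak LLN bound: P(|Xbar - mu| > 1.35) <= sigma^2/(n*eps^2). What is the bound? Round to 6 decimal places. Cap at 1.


bound = min(1, sigma^2/(n*eps^2))
sigma^2 = 5.0^2 = 25
n*eps^2 = 593 * 1.35^2 = 593 * 1.8225 = 1080.7425
sigma^2/(n*eps^2) = 25 / 1080.7425 ≈ 0.02313224

0.023132


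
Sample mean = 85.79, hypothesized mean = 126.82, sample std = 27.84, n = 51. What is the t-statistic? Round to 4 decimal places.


t = (xbar - mu0) / (s/sqrt(n))
xbar - mu0 = 85.79 - 126.82 = -41.03
sqrt(51) ≈ 7.14142843
s/sqrt(n) = 27.84 / 7.14142843 ≈ 3.89837975
t = -41.03 / 3.89837975 ≈ -10.524885

-10.5249


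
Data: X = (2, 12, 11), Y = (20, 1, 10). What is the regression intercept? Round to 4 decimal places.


a = ybar - b*xbar, where b = sum((xi-xbar)(yi-ybar)) / sum((xi-xbar)^2)
n = 3, xbar = 25/3 ≈ 8.333333, ybar = 31/3 ≈ 10.333333
Sxy = sum((xi-xbar)(yi-ybar)) = -289/3 ≈ -96.333333
Sxx = sum((xi-xbar)^2) = 182/3 ≈ 60.666667
b = Sxy / Sxx = -289/182 ≈ -1.587912
a = 10.333333 - (-1.587912) * 8.333333 = 4289/182 ≈ 23.565934

23.5659


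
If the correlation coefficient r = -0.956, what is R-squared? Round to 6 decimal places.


R^2 = r^2 = (-0.956)^2 = 0.913936

0.913936


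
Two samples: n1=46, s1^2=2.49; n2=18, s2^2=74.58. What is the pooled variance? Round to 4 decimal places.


sp^2 = ((n1-1)*s1^2 + (n2-1)*s2^2)/(n1+n2-2)
(n1-1)*s1^2 = 45 * 2.49 = 112.05
(n2-1)*s2^2 = 17 * 74.58 = 1267.86
numerator = 112.05 + 1267.86 = 1379.91
n1+n2-2 = 62
sp^2 = 1379.91 / 62 = 137991/6200 ≈ 22.256613

22.2566


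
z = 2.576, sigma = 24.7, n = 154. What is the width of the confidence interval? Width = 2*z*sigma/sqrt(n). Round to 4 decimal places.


width = 2*z*sigma/sqrt(n)
2*z*sigma = 2 * 2.576 * 24.7 = 127.2544
sqrt(154) ≈ 12.409674
width = 127.2544 / 12.409674 ≈ 10.254452

10.2545


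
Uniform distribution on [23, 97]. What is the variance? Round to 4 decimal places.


Var = (b-a)^2 / 12
(b-a)^2 = (97 - 23)^2 = 5476
Var = 5476/12 ≈ 456.333333

456.3333


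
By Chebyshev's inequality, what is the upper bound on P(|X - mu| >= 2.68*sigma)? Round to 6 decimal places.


P <= 1/k^2
k^2 = 2.68^2 = 7.1824
1/k^2 = 1 / 7.1824 = 625/4489 ≈ 0.13922923

0.139229


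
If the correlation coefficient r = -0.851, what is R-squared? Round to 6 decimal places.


R^2 = r^2 = (-0.851)^2 = 0.724201

0.724201


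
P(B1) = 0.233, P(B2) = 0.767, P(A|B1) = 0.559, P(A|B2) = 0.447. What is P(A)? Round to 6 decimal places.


P(A) = P(A|B1)*P(B1) + P(A|B2)*P(B2)
P(A|B1)*P(B1) = 0.559 * 0.233 = 0.130247
P(A|B2)*P(B2) = 0.447 * 0.767 = 0.342849
P(A) = 0.130247 + 0.342849 = 0.473096

0.473096


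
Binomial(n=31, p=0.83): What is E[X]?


E[X] = n*p = 31 * 0.83 = 25.73

25.73


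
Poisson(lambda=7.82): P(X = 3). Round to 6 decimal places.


P = e^(-lam) * lam^k / k!
e^(-7.82) ≈ 0.0004016217
lam^k = 7.82^3 = 478.211768
k! = 3! = 6
P = 0.0004016217 * 478.211768 / 6 ≈ 0.032010

0.032010


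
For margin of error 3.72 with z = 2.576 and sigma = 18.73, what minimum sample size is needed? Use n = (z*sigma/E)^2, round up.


z*sigma/E = 2.576 * 18.73 / 3.72 ≈ 12.970022
(z*sigma/E)^2 ≈ 168.221458
round up: n = 169

169


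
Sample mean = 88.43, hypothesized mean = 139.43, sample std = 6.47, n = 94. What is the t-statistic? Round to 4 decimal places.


t = (xbar - mu0) / (s/sqrt(n))
xbar - mu0 = 88.43 - 139.43 = -51
sqrt(94) ≈ 9.69535971
s/sqrt(n) = 6.47 / 9.69535971 ≈ 0.66732955
t = -51 / 0.66732955 ≈ -76.424010

-76.4240


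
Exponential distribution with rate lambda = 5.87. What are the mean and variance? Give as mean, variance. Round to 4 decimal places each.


mean = 1/lam, var = 1/lam^2
mean = 1 / 5.87 = 100/587 ≈ 0.170358
lam^2 = 5.87^2 = 34.4569
var = 1 / 34.4569 ≈ 0.029022

0.1704, 0.0290


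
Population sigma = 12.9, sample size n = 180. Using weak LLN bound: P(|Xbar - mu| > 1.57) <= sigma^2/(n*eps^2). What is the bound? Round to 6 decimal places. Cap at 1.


bound = min(1, sigma^2/(n*eps^2))
sigma^2 = 12.9^2 = 166.41
n*eps^2 = 180 * 1.57^2 = 180 * 2.4649 = 443.682
sigma^2/(n*eps^2) = 166.41 / 443.682 ≈ 0.37506593

0.375066


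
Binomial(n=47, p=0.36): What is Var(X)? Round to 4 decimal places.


Var = n*p*(1-p) = 47 * 0.36 * 0.64 = 10.8288

10.8288


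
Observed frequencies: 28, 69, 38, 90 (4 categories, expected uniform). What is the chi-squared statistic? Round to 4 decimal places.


chi2 = sum((O-E)^2/E), E = total/4
total = 225, E = 225/4 = 56.25
(28 - 56.25)^2 / 56.25 = 798.0625 / 56.25 = 12769/900 ≈ 14.187778
(69 - 56.25)^2 / 56.25 = 162.5625 / 56.25 = 2.89
(38 - 56.25)^2 / 56.25 = 333.0625 / 56.25 = 5329/900 ≈ 5.921111
(90 - 56.25)^2 / 56.25 = 1139.0625 / 56.25 = 20.25
chi2 = 9731/225 ≈ 43.248889

43.2489


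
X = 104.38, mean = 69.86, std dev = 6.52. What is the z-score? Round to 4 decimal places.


z = (X - mu) / sigma
X - mu = 104.38 - 69.86 = 34.52
z = 34.52 / 6.52 = 863/163 ≈ 5.294479

5.2945


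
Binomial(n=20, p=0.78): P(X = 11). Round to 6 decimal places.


P = C(n,k) * p^k * (1-p)^(n-k)
C(20,11) = 167960
p^k = 0.78^11 ≈ 0.06501905
(1-p)^(n-k) = 0.22^9 ≈ 0.000001207269
P = 167960 * 0.06501905 * 0.000001207269 ≈ 0.013184

0.013184


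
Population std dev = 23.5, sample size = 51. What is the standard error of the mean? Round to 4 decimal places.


SE = sigma / sqrt(n)
sqrt(51) ≈ 7.141428
SE = 23.5 / 7.141428 ≈ 3.290658

3.2907


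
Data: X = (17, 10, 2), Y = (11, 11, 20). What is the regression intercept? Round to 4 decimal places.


a = ybar - b*xbar, where b = sum((xi-xbar)(yi-ybar)) / sum((xi-xbar)^2)
n = 3, xbar = 29/3 ≈ 9.666667, ybar = 42/3 = 14
Sxy = sum((xi-xbar)(yi-ybar)) = -69
Sxx = sum((xi-xbar)^2) = 338/3 ≈ 112.666667
b = Sxy / Sxx = -207/338 ≈ -0.612426
a = 14 - (-0.612426) * 9.666667 = 6733/338 ≈ 19.920118

19.9201
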